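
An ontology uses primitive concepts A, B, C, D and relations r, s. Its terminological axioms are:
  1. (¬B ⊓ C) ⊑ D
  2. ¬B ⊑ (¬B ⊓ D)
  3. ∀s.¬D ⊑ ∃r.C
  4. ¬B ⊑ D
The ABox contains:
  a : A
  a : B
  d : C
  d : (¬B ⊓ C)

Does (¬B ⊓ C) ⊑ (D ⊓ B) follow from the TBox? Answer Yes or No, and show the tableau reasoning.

1. (¬B ⊓ C) ⊑ (D ⊓ B)  ⇔  ((¬B ⊓ C) ⊓ (¬D ⊔ ¬B)) unsat w.r.t. T
   apply at x₀: (¬B ⊓ C)⊑D; ¬B⊑(¬B ⊓ D); ¬B⊑D
   open: L(x₀) ⊇ {C, D, ¬B, ∃s.D} (+ ∃-successors)
2. Hence (¬B ⊓ C) ⊑ (D ⊓ B): not entailed.

No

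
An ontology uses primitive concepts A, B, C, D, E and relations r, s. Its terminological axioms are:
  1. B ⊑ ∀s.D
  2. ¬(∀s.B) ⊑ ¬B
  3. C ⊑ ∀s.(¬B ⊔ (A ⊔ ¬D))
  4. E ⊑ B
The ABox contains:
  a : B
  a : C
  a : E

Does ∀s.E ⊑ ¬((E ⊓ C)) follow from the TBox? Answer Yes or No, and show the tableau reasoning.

1. ∀s.E ⊑ ¬((E ⊓ C))  ⇔  (∀s.E ⊓ (E ⊓ C)) unsat w.r.t. T
   apply at x₀: C⊑∀s.(¬B ⊔ (A ⊔ ¬D)); E⊑B
   open: L(x₀) ⊇ {B, C, E, ∀s.(¬B ⊔ (A ⊔ ¬D)), ∀s.B, …}
2. Hence ∀s.E ⊑ ¬((E ⊓ C)): not entailed.

No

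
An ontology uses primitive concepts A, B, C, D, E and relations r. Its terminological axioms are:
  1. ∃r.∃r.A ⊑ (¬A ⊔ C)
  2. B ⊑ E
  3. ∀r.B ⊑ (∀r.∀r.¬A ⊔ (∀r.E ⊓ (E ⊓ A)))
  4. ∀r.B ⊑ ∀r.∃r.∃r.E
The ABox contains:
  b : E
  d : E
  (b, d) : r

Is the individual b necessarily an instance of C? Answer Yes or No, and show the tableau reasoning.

1. b : C?  L(b) = {E} ∪ {¬C}
   open: L(b) ⊇ {E, ¬C, ∀r.∀r.¬A, ∃r.¬B} (+ ∃-successors) — b ∉ C possible
2. Hence b : C: not entailed.

No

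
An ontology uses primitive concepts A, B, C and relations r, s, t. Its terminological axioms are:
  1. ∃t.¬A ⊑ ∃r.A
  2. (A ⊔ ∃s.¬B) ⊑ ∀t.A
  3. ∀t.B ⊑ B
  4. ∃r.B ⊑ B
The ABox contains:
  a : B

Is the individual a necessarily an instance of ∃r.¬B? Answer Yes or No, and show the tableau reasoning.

1. a : ∃r.¬B?  L(a) = {B} ∪ {∀r.B}
   open: L(a) ⊇ {B, ∀r.B, ∀t.A} — a ∉ ∃r.¬B possible
2. Hence a : ∃r.¬B: not entailed.

No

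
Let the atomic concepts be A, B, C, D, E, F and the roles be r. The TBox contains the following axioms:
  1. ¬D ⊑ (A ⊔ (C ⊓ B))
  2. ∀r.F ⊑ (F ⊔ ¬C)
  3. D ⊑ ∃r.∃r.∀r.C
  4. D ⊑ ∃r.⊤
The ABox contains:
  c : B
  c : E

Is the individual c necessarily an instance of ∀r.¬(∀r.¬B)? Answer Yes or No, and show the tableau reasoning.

1. c : ∀r.¬(∀r.¬B)?  L(c) = {B, E} ∪ {∃r.∀r.¬B}
   open: L(c) ⊇ {A, B, E, ¬D, ∃r.¬F, …} (+ ∃-successors) — c ∉ ∀r.¬(∀r.¬B) possible
2. Hence c : ∀r.¬(∀r.¬B): not entailed.

No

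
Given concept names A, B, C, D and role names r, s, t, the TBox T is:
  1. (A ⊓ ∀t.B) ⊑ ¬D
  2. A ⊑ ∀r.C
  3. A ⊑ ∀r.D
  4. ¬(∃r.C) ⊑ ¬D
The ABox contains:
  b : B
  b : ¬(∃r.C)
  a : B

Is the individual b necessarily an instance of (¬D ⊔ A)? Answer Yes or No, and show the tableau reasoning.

1. b : (¬D ⊔ A)?  L(b) = {B, ¬(∃r.C)} ∪ {(D ⊓ ¬A)}
   clash {D, ¬D} at b — b ∈ (¬D ⊔ A)
2. Hence b : (¬D ⊔ A): entailed.

Yes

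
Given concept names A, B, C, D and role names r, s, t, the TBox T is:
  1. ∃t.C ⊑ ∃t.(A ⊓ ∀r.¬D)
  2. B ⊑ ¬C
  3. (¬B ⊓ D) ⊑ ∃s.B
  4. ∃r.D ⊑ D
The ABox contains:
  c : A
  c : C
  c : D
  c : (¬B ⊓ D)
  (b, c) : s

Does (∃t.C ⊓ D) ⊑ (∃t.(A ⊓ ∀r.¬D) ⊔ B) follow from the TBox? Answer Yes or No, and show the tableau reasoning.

Yes

1. (∃t.C ⊓ D) ⊑ (∃t.(A ⊓ ∀r.¬D) ⊔ B)  ⇔  ((∃t.C ⊓ D) ⊓ (∀t.(¬A ⊔ ∃r.D) ⊓ ¬B)) unsat w.r.t. T
   all branches close; clash {D, ¬D} at an ∃-successor
2. Hence (∃t.C ⊓ D) ⊑ (∃t.(A ⊓ ∀r.¬D) ⊔ B): entailed.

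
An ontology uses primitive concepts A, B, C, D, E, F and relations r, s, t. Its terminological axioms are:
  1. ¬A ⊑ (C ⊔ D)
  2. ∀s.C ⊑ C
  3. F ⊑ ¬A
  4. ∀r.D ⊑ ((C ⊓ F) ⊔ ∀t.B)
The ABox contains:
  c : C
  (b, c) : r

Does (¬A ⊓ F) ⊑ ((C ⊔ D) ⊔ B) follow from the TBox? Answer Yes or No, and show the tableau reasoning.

Yes

1. (¬A ⊓ F) ⊑ ((C ⊔ D) ⊔ B)  ⇔  ((¬A ⊓ F) ⊓ ((¬C ⊓ ¬D) ⊓ ¬B)) unsat w.r.t. T
   all branches close; clash {D, ¬D} at x₀
2. Hence (¬A ⊓ F) ⊑ ((C ⊔ D) ⊔ B): entailed.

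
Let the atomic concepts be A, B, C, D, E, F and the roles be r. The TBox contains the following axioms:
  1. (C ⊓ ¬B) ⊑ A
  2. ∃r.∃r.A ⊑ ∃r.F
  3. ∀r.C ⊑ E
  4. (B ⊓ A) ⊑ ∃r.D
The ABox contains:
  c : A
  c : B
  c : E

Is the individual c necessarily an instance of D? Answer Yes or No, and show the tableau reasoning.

1. c : D?  L(c) = {A, B, E} ∪ {¬D}
   open: L(c) ⊇ {A, B, E, ¬D, ∀r.∀r.¬A, …} (+ ∃-successors) — c ∉ D possible
2. Hence c : D: not entailed.

No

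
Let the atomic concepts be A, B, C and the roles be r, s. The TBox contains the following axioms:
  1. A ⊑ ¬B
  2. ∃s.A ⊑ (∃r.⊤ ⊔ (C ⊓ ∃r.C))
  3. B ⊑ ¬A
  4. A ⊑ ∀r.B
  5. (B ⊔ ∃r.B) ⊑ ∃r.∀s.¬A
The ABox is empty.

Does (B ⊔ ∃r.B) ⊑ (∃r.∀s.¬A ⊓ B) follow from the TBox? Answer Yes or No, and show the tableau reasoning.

1. (B ⊔ ∃r.B) ⊑ (∃r.∀s.¬A ⊓ B)  ⇔  ((B ⊔ ∃r.B) ⊓ (∀r.∃s.A ⊔ ¬B)) unsat w.r.t. T
   apply at x₀: (B ⊔ ∃r.B)⊑∃r.∀s.¬A
   open: L(x₀) ⊇ {¬A, ¬B, ∀s.¬A, ∃r.B, ∃r.∀s.¬A} (+ ∃-successors)
2. Hence (B ⊔ ∃r.B) ⊑ (∃r.∀s.¬A ⊓ B): not entailed.

No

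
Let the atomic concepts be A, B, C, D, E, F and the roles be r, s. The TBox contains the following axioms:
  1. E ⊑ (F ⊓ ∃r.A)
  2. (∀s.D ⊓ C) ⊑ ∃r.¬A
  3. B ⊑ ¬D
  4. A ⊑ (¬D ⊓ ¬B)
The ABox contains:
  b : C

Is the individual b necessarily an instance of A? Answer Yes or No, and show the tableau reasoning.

1. b : A?  L(b) = {C} ∪ {¬A}
   open: L(b) ⊇ {C, ¬A, ¬B, ¬E, ∃s.¬D} (+ ∃-successors) — b ∉ A possible
2. Hence b : A: not entailed.

No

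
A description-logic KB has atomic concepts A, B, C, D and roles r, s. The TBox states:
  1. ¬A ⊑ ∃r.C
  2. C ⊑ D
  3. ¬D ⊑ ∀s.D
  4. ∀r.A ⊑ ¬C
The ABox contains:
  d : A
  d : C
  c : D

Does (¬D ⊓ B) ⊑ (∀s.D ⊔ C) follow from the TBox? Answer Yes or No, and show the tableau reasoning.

Yes

1. (¬D ⊓ B) ⊑ (∀s.D ⊔ C)  ⇔  ((¬D ⊓ B) ⊓ (∃s.¬D ⊓ ¬C)) unsat w.r.t. T
   all branches close; clash {D, ¬D} at an ∃-successor
2. Hence (¬D ⊓ B) ⊑ (∀s.D ⊔ C): entailed.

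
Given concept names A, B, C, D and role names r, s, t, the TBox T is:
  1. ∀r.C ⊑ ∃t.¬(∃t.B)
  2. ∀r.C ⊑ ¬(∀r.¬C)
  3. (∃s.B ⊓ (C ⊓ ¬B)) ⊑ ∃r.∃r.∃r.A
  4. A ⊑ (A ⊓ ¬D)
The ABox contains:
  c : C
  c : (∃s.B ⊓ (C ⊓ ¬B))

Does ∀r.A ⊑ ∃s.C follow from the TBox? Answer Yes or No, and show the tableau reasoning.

1. ∀r.A ⊑ ∃s.C  ⇔  (∀r.A ⊓ ∀s.¬C) unsat w.r.t. T
   open: L(x₀) ⊇ {¬A, ∀r.A, ∀s.¬B, ∀s.¬C, ∃r.¬C} (+ ∃-successors)
2. Hence ∀r.A ⊑ ∃s.C: not entailed.

No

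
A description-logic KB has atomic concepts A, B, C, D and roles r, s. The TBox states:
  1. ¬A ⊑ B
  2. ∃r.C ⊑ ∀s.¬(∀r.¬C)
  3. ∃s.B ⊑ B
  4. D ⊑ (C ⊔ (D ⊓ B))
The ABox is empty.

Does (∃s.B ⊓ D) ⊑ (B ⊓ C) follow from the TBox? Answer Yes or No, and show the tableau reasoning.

No

1. (∃s.B ⊓ D) ⊑ (B ⊓ C)  ⇔  ((∃s.B ⊓ D) ⊓ (¬B ⊔ ¬C)) unsat w.r.t. T
   apply at x₀: ∃s.B⊑B; D⊑(C ⊔ (D ⊓ B))
   open: L(x₀) ⊇ {A, B, D, ¬C, ∀r.¬C, …} (+ ∃-successors)
2. Hence (∃s.B ⊓ D) ⊑ (B ⊓ C): not entailed.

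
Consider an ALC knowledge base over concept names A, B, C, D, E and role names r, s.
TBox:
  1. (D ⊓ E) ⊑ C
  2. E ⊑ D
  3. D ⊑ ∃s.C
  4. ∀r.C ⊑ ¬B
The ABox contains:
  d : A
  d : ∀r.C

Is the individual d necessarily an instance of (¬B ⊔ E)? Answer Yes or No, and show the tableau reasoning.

Yes

1. d : (¬B ⊔ E)?  L(d) = {A, ∀r.C} ∪ {(B ⊓ ¬E)}
   clash {B, ¬B} at d — d ∈ (¬B ⊔ E)
2. Hence d : (¬B ⊔ E): entailed.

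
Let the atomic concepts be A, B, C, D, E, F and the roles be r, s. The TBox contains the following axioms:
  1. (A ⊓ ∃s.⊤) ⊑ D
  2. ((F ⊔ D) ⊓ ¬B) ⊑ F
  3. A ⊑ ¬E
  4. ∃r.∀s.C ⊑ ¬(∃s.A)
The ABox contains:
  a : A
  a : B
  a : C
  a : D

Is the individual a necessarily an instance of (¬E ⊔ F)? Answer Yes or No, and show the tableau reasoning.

1. a : (¬E ⊔ F)?  L(a) = {A, B, C, D} ∪ {(E ⊓ ¬F)}
   clash {E, ¬E} at a — a ∈ (¬E ⊔ F)
2. Hence a : (¬E ⊔ F): entailed.

Yes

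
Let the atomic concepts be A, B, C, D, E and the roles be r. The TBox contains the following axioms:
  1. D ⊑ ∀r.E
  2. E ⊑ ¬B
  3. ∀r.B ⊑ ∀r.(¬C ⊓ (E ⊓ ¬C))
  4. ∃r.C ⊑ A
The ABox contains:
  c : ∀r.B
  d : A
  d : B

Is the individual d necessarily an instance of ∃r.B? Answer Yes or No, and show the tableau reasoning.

No

1. d : ∃r.B?  L(d) = {A, B} ∪ {∀r.¬B}
   open: L(d) ⊇ {A, B, ¬D, ¬E, ∀r.¬B, …} (+ ∃-successors) — d ∉ ∃r.B possible
2. Hence d : ∃r.B: not entailed.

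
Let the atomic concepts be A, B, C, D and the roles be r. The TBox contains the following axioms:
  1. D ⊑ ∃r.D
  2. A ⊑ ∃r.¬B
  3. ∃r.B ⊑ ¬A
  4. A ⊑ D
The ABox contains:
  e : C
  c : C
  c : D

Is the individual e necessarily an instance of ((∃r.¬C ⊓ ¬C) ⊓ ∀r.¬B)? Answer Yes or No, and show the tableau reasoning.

1. e : ((∃r.¬C ⊓ ¬C) ⊓ ∀r.¬B)?  L(e) = {C} ∪ {((∀r.C ⊔ C) ⊔ ∃r.B)}
   open: L(e) ⊇ {C, ¬A, ¬D} — e ∉ ((∃r.¬C ⊓ ¬C) ⊓ ∀r.¬B) possible
2. Hence e : ((∃r.¬C ⊓ ¬C) ⊓ ∀r.¬B): not entailed.

No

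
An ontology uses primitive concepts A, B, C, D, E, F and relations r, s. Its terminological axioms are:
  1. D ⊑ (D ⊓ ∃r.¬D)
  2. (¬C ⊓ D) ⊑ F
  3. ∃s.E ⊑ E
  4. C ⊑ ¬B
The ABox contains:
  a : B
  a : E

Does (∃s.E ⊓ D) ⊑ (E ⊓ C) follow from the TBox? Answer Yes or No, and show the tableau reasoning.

1. (∃s.E ⊓ D) ⊑ (E ⊓ C)  ⇔  ((∃s.E ⊓ D) ⊓ (¬E ⊔ ¬C)) unsat w.r.t. T
   apply at x₀: D⊑(D ⊓ ∃r.¬D); ∃s.E⊑E
   open: L(x₀) ⊇ {D, E, F, ¬C, ∃r.¬D, …} (+ ∃-successors)
2. Hence (∃s.E ⊓ D) ⊑ (E ⊓ C): not entailed.

No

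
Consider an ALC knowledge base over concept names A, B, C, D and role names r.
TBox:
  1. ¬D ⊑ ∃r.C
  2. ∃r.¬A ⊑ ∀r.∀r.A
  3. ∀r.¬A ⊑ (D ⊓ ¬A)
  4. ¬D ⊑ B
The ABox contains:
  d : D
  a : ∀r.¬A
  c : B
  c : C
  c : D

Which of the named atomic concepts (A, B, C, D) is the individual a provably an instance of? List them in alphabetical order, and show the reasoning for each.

{D}

1. a : A?  L(a) = {∀r.¬A} ∪ {¬A}
   apply at a: ∀r.¬A⊑(D ⊓ ¬A)
   open: L(a) ⊇ {D, ¬A, ∀r.A, ∀r.¬A} — a ∉ A possible
2. a : B?  L(a) = {∀r.¬A} ∪ {¬B}
   apply at a: ∀r.¬A⊑(D ⊓ ¬A)
   open: L(a) ⊇ {D, ¬A, ¬B, ∀r.A, ∀r.¬A} — a ∉ B possible
3. a : C?  L(a) = {∀r.¬A} ∪ {¬C}
   apply at a: ∀r.¬A⊑(D ⊓ ¬A)
   open: L(a) ⊇ {D, ¬A, ¬C, ∀r.A, ∀r.¬A} — a ∉ C possible
4. a : D?  L(a) = {∀r.¬A} ∪ {¬D}
   clash {D, ¬D} at a — a ∈ D
5. Entailed for a: {D}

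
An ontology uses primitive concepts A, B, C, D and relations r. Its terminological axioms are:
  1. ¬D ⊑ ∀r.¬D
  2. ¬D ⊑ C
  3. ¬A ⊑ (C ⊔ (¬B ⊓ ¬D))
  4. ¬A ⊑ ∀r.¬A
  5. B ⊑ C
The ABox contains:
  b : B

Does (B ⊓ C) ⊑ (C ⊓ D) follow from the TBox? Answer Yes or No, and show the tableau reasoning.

1. (B ⊓ C) ⊑ (C ⊓ D)  ⇔  ((B ⊓ C) ⊓ (¬C ⊔ ¬D)) unsat w.r.t. T
   open: L(x₀) ⊇ {A, B, C, ¬D, ∀r.¬D}
2. Hence (B ⊓ C) ⊑ (C ⊓ D): not entailed.

No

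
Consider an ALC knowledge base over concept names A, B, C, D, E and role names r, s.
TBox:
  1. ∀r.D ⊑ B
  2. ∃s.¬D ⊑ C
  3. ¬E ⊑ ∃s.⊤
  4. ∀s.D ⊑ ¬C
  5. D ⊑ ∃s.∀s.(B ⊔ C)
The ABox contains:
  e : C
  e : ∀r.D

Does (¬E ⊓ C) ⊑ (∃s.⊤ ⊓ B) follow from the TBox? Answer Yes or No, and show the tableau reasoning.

1. (¬E ⊓ C) ⊑ (∃s.⊤ ⊓ B)  ⇔  ((¬E ⊓ C) ⊓ (∀s.⊥ ⊔ ¬B)) unsat w.r.t. T
   apply at x₀: ¬E⊑∃s.⊤
   open: L(x₀) ⊇ {C, ¬B, ¬D, ¬E, ∃r.¬D, …} (+ ∃-successors)
2. Hence (¬E ⊓ C) ⊑ (∃s.⊤ ⊓ B): not entailed.

No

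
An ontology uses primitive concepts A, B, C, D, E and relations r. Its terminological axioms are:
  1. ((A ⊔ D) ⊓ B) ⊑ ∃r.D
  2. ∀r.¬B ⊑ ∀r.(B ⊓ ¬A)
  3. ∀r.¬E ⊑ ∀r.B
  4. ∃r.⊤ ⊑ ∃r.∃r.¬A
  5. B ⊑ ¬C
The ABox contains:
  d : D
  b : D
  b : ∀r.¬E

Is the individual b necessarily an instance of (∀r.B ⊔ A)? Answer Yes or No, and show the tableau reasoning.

Yes

1. b : (∀r.B ⊔ A)?  L(b) = {D, ∀r.¬E} ∪ {(∃r.¬B ⊓ ¬A)}
   clash {B, ¬B} at an ∃-successor — b ∈ (∀r.B ⊔ A)
2. Hence b : (∀r.B ⊔ A): entailed.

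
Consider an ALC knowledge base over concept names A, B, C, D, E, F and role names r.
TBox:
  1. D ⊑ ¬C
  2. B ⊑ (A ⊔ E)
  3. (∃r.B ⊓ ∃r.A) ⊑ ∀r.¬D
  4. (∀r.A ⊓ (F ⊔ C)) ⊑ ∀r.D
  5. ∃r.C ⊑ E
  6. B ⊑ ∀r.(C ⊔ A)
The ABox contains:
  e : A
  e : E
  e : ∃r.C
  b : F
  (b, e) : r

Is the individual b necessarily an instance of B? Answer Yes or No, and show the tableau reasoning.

No

1. b : B?  L(b) = {F} ∪ {¬B}
   open: L(b) ⊇ {F, ¬B, ¬D, ∀r.¬B, ∀r.¬C, …} (+ ∃-successors) — b ∉ B possible
2. Hence b : B: not entailed.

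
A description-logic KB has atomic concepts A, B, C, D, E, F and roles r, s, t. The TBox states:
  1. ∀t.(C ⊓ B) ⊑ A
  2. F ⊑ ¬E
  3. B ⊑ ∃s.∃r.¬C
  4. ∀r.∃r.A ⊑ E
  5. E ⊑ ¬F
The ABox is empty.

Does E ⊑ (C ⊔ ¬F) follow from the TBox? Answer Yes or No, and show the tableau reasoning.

1. E ⊑ (C ⊔ ¬F)  ⇔  (E ⊓ (¬C ⊓ F)) unsat w.r.t. T
   all branches close; clash {F, ¬F} at x₀
2. Hence E ⊑ (C ⊔ ¬F): entailed.

Yes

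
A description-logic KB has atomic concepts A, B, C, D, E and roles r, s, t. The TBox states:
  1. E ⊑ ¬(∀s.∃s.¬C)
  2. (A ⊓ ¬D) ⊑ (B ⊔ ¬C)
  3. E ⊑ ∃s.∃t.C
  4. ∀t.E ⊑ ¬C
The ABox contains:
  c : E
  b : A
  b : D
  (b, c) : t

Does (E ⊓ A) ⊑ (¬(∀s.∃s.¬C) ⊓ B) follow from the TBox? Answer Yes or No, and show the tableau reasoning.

1. (E ⊓ A) ⊑ (¬(∀s.∃s.¬C) ⊓ B)  ⇔  ((E ⊓ A) ⊓ (∀s.∃s.¬C ⊔ ¬B)) unsat w.r.t. T
   apply at x₀: E⊑¬(∀s.∃s.¬C); E⊑∃s.∃t.C
   open: L(x₀) ⊇ {A, D, E, ¬B, ∃s.∀s.C, …} (+ ∃-successors)
2. Hence (E ⊓ A) ⊑ (¬(∀s.∃s.¬C) ⊓ B): not entailed.

No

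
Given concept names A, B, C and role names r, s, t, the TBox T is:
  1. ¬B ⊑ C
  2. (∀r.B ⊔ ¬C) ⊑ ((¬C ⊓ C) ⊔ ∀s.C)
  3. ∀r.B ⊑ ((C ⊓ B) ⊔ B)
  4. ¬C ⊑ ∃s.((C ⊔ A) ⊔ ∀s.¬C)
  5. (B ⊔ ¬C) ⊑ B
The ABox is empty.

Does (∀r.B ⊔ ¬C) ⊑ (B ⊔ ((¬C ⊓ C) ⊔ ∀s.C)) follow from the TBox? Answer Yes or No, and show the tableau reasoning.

Yes

1. (∀r.B ⊔ ¬C) ⊑ (B ⊔ ((¬C ⊓ C) ⊔ ∀s.C))  ⇔  ((∀r.B ⊔ ¬C) ⊓ (¬B ⊓ ((C ⊔ ¬C) ⊓ ∃s.¬C))) unsat w.r.t. T
   all branches close; clash {C, ¬C} at x₀
2. Hence (∀r.B ⊔ ¬C) ⊑ (B ⊔ ((¬C ⊓ C) ⊔ ∀s.C)): entailed.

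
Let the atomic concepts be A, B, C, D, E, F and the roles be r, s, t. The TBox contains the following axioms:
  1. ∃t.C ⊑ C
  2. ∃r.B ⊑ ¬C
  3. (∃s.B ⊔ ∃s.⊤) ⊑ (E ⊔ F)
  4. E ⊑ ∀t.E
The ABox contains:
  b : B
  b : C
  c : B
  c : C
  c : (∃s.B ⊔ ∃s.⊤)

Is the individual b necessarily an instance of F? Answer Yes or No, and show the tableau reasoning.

No

1. b : F?  L(b) = {B, C} ∪ {¬F}
   open: L(b) ⊇ {B, C, ¬E, ¬F, ∀r.¬B, …} — b ∉ F possible
2. Hence b : F: not entailed.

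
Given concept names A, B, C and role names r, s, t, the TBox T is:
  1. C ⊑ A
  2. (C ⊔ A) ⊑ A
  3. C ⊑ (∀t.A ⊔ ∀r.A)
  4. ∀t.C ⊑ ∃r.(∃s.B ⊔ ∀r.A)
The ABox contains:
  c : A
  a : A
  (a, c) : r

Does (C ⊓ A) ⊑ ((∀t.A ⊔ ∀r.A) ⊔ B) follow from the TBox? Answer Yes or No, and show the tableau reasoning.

Yes

1. (C ⊓ A) ⊑ ((∀t.A ⊔ ∀r.A) ⊔ B)  ⇔  ((C ⊓ A) ⊓ ((∃t.¬A ⊓ ∃r.¬A) ⊓ ¬B)) unsat w.r.t. T
   all branches close; clash {A, ¬A} at an ∃-successor
2. Hence (C ⊓ A) ⊑ ((∀t.A ⊔ ∀r.A) ⊔ B): entailed.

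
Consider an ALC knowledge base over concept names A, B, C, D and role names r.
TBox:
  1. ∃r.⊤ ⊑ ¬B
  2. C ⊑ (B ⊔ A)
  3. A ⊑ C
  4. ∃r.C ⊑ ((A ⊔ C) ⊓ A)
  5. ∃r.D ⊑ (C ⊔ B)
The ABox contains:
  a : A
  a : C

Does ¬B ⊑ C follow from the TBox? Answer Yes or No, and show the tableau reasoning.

1. ¬B ⊑ C  ⇔  (¬B ⊓ ¬C) unsat w.r.t. T
   open: L(x₀) ⊇ {¬A, ¬B, ¬C, ∀r.¬C, ∀r.¬D}
2. Hence ¬B ⊑ C: not entailed.

No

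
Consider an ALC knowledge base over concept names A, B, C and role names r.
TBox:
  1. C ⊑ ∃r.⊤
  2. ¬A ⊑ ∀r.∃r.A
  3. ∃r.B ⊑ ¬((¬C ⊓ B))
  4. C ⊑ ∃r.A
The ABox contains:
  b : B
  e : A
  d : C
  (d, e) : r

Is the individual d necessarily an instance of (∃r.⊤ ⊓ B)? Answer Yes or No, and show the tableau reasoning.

1. d : (∃r.⊤ ⊓ B)?  L(d) = {C} ∪ {(∀r.⊥ ⊔ ¬B)}
   apply at d: C⊑∃r.⊤; C⊑∃r.A
   open: L(d) ⊇ {A, C, ¬B, ∀r.¬B, ∃r.A, …} (+ ∃-successors) — d ∉ (∃r.⊤ ⊓ B) possible
2. Hence d : (∃r.⊤ ⊓ B): not entailed.

No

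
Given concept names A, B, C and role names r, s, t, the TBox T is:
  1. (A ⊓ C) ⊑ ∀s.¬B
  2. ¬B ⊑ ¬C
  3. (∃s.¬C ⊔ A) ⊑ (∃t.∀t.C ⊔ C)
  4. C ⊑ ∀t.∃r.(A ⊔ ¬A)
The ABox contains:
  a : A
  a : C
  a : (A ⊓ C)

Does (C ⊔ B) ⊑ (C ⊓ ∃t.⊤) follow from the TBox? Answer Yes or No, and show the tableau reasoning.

No

1. (C ⊔ B) ⊑ (C ⊓ ∃t.⊤)  ⇔  ((C ⊔ B) ⊓ (¬C ⊔ ∀t.⊥)) unsat w.r.t. T
   open: L(x₀) ⊇ {B, C, ¬A, ∀s.C, ∀t.∃r.(A ⊔ ¬A), …}
2. Hence (C ⊔ B) ⊑ (C ⊓ ∃t.⊤): not entailed.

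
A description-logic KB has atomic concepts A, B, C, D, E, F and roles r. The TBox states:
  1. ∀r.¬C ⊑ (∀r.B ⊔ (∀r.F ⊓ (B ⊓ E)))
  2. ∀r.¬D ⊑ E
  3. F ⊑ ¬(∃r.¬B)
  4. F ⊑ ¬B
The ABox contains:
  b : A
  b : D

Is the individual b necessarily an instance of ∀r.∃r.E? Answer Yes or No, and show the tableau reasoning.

No

1. b : ∀r.∃r.E?  L(b) = {A, D} ∪ {∃r.∀r.¬E}
   open: L(b) ⊇ {A, D, ¬F, ∃r.C, ∃r.D, …} (+ ∃-successors) — b ∉ ∀r.∃r.E possible
2. Hence b : ∀r.∃r.E: not entailed.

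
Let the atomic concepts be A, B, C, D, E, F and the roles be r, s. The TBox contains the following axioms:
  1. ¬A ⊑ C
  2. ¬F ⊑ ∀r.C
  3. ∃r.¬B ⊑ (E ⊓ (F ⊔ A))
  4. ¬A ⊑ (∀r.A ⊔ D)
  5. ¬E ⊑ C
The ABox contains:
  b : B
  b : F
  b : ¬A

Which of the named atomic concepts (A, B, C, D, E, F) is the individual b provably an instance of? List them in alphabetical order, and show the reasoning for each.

{B, C, F}

1. b : A?  L(b) = {B, F, ¬A} ∪ {¬A}
   apply at b: ¬A⊑C; ¬A⊑(∀r.A ⊔ D)
   open: L(b) ⊇ {B, C, F, ¬A, ∀r.A, …} — b ∉ A possible
2. b : B?  L(b) = {B, F, ¬A} ∪ {¬B}
   clash {B, ¬B} at b — b ∈ B
3. b : C?  L(b) = {B, F, ¬A} ∪ {¬C}
   clash {C, ¬C} at b — b ∈ C
4. b : D?  L(b) = {B, F, ¬A} ∪ {¬D}
   apply at b: ¬A⊑C; ¬A⊑(∀r.A ⊔ D)
   open: L(b) ⊇ {B, C, F, ¬A, ¬D, …} — b ∉ D possible
5. b : E?  L(b) = {B, F, ¬A} ∪ {¬E}
   apply at b: ¬A⊑C; ¬A⊑(∀r.A ⊔ D); ¬E⊑C
   open: L(b) ⊇ {B, C, F, ¬A, ¬E, …} — b ∉ E possible
6. b : F?  L(b) = {B, F, ¬A} ∪ {¬F}
   clash {F, ¬F} at b — b ∈ F
7. Entailed for b: {B, C, F}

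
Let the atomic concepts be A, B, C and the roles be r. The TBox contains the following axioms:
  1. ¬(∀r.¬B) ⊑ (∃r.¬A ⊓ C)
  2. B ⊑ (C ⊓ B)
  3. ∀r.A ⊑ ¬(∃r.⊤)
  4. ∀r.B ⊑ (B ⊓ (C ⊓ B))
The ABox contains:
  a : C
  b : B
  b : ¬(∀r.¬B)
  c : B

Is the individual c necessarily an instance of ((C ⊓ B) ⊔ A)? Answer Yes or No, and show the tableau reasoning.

1. c : ((C ⊓ B) ⊔ A)?  L(c) = {B} ∪ {((¬C ⊔ ¬B) ⊓ ¬A)}
   clash {B, ¬B} at c — c ∈ ((C ⊓ B) ⊔ A)
2. Hence c : ((C ⊓ B) ⊔ A): entailed.

Yes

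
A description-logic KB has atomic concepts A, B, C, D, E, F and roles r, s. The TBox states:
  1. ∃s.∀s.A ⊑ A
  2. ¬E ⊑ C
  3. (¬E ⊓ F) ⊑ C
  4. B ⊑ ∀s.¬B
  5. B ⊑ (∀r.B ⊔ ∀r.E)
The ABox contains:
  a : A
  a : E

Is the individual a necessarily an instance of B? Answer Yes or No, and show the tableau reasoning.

1. a : B?  L(a) = {A, E} ∪ {¬B}
   open: L(a) ⊇ {A, E, ¬B} — a ∉ B possible
2. Hence a : B: not entailed.

No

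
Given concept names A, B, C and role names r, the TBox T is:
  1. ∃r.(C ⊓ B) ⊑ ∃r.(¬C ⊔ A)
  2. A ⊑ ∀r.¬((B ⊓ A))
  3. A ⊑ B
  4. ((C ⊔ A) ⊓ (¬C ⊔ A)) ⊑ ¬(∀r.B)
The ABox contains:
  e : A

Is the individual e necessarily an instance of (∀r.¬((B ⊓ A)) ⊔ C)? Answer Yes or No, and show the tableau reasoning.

1. e : (∀r.¬((B ⊓ A)) ⊔ C)?  L(e) = {A} ∪ {(∃r.(B ⊓ A) ⊓ ¬C)}
   clash {A, ¬A} at an ∃-successor — e ∈ (∀r.¬((B ⊓ A)) ⊔ C)
2. Hence e : (∀r.¬((B ⊓ A)) ⊔ C): entailed.

Yes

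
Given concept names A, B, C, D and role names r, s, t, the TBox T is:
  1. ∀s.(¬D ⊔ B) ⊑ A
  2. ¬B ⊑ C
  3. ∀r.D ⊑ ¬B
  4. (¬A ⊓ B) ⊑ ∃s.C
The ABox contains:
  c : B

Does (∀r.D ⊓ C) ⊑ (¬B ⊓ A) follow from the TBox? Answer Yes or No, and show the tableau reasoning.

1. (∀r.D ⊓ C) ⊑ (¬B ⊓ A)  ⇔  ((∀r.D ⊓ C) ⊓ (B ⊔ ¬A)) unsat w.r.t. T
   apply at x₀: ∀r.D⊑¬B
   open: L(x₀) ⊇ {C, ¬A, ¬B, ∀r.D, ∃s.(D ⊓ ¬B)} (+ ∃-successors)
2. Hence (∀r.D ⊓ C) ⊑ (¬B ⊓ A): not entailed.

No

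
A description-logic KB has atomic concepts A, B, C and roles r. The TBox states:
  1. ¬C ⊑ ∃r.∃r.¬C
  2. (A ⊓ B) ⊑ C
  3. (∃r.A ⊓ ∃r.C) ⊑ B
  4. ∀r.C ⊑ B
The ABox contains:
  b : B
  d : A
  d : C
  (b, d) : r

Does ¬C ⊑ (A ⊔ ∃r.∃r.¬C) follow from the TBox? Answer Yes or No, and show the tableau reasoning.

1. ¬C ⊑ (A ⊔ ∃r.∃r.¬C)  ⇔  (¬C ⊓ (¬A ⊓ ∀r.∀r.C)) unsat w.r.t. T
   all branches close; clash {C, ¬C} at x₀
2. Hence ¬C ⊑ (A ⊔ ∃r.∃r.¬C): entailed.

Yes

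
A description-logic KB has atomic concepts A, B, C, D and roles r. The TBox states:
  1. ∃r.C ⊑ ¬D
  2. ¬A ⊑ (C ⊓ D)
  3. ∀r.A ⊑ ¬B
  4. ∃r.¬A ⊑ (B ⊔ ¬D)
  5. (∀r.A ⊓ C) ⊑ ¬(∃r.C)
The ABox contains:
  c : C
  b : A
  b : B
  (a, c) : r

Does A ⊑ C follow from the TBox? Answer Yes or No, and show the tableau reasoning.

1. A ⊑ C  ⇔  (A ⊓ ¬C) unsat w.r.t. T
   open: L(x₀) ⊇ {A, ¬B, ¬C, ∀r.A, ∀r.¬C}
2. Hence A ⊑ C: not entailed.

No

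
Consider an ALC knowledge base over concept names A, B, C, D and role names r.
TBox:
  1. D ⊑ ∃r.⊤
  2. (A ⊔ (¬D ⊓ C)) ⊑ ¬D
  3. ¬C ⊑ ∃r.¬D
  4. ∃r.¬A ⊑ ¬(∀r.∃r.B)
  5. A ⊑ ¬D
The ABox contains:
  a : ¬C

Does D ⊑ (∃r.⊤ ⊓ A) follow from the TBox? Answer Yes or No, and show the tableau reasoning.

1. D ⊑ (∃r.⊤ ⊓ A)  ⇔  (D ⊓ (∀r.⊥ ⊔ ¬A)) unsat w.r.t. T
   apply at x₀: D⊑∃r.⊤
   open: L(x₀) ⊇ {C, D, ¬A, ∀r.A, ∃r.⊤} (+ ∃-successors)
2. Hence D ⊑ (∃r.⊤ ⊓ A): not entailed.

No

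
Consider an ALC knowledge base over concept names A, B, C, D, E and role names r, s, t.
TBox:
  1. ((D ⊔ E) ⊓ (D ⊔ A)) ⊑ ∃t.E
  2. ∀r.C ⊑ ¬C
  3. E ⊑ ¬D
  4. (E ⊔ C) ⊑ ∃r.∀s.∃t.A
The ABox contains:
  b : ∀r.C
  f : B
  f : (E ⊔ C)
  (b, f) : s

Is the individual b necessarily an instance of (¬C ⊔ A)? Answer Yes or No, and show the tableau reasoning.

1. b : (¬C ⊔ A)?  L(b) = {∀r.C} ∪ {(C ⊓ ¬A)}
   clash {C, ¬C} at b — b ∈ (¬C ⊔ A)
2. Hence b : (¬C ⊔ A): entailed.

Yes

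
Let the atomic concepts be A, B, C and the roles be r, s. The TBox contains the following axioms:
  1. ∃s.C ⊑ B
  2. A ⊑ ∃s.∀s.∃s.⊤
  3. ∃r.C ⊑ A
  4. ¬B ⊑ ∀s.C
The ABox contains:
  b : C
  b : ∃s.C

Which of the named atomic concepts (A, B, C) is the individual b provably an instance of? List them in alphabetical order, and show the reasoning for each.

1. b : A?  L(b) = {C, ∃s.C} ∪ {¬A}
   apply at b: ∃s.C⊑B
   open: L(b) ⊇ {B, C, ¬A, ∀r.¬C, ∃s.C} (+ ∃-successors) — b ∉ A possible
2. b : B?  L(b) = {C, ∃s.C} ∪ {¬B}
   clash {B, ¬B} at b — b ∈ B
3. b : C?  L(b) = {C, ∃s.C} ∪ {¬C}
   clash {C, ¬C} at b — b ∈ C
4. Entailed for b: {B, C}

{B, C}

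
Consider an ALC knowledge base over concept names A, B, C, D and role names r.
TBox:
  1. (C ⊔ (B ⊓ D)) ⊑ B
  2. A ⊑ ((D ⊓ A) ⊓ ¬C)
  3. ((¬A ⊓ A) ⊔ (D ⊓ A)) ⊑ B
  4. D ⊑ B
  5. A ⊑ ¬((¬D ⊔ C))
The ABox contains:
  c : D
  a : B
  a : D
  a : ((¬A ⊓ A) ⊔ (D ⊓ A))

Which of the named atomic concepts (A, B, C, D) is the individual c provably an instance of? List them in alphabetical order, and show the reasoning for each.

{B, D}

1. c : A?  L(c) = {D} ∪ {¬A}
   apply at c: D⊑B
   open: L(c) ⊇ {B, D, ¬A} — c ∉ A possible
2. c : B?  L(c) = {D} ∪ {¬B}
   clash {B, ¬B} at c — c ∈ B
3. c : C?  L(c) = {D} ∪ {¬C}
   apply at c: D⊑B
   open: L(c) ⊇ {B, D, ¬A, ¬C} — c ∉ C possible
4. c : D?  L(c) = {D} ∪ {¬D}
   clash {D, ¬D} at c — c ∈ D
5. Entailed for c: {B, D}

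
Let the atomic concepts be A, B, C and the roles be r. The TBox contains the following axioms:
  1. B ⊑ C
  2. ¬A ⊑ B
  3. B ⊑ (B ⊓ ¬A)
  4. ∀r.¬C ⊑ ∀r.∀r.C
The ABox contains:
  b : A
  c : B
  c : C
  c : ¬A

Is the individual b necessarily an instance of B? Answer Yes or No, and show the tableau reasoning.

No

1. b : B?  L(b) = {A} ∪ {¬B}
   open: L(b) ⊇ {A, ¬B, ∃r.C} (+ ∃-successors) — b ∉ B possible
2. Hence b : B: not entailed.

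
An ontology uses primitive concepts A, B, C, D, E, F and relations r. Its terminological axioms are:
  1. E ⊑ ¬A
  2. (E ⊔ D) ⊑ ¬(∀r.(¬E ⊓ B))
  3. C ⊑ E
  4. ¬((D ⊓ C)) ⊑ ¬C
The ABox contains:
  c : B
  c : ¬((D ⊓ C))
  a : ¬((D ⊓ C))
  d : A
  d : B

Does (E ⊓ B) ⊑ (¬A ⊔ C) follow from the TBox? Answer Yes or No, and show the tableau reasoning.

Yes

1. (E ⊓ B) ⊑ (¬A ⊔ C)  ⇔  ((E ⊓ B) ⊓ (A ⊓ ¬C)) unsat w.r.t. T
   all branches close; clash {A, ¬A} at x₀
2. Hence (E ⊓ B) ⊑ (¬A ⊔ C): entailed.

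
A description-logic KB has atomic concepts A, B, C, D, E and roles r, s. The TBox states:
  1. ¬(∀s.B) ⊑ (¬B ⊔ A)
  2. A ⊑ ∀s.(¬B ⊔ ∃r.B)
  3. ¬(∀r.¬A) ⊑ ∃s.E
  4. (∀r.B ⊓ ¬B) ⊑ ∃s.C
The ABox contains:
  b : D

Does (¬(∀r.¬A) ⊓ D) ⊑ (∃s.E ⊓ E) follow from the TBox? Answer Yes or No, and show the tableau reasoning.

1. (¬(∀r.¬A) ⊓ D) ⊑ (∃s.E ⊓ E)  ⇔  ((∃r.A ⊓ D) ⊓ (∀s.¬E ⊔ ¬E)) unsat w.r.t. T
   apply at x₀: ¬(∀r.¬A)⊑∃s.E
   open: L(x₀) ⊇ {D, ¬A, ¬E, ∀s.B, ∃r.A, …} (+ ∃-successors)
2. Hence (¬(∀r.¬A) ⊓ D) ⊑ (∃s.E ⊓ E): not entailed.

No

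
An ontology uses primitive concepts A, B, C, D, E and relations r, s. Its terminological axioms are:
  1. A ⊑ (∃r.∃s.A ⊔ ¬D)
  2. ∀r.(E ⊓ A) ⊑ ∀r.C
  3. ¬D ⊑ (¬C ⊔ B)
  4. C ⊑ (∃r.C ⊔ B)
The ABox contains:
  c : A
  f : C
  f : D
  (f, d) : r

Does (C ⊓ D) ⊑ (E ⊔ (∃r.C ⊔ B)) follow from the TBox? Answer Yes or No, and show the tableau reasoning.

1. (C ⊓ D) ⊑ (E ⊔ (∃r.C ⊔ B))  ⇔  ((C ⊓ D) ⊓ (¬E ⊓ (∀r.¬C ⊓ ¬B))) unsat w.r.t. T
   all branches close; clash {B, ¬B} at x₀
2. Hence (C ⊓ D) ⊑ (E ⊔ (∃r.C ⊔ B)): entailed.

Yes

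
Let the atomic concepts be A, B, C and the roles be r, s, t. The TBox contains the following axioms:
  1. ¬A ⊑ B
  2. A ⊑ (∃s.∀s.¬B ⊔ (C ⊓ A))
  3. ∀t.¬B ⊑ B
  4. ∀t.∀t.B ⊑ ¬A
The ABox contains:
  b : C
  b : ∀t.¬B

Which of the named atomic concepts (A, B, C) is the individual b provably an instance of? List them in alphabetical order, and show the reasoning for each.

{B, C}

1. b : A?  L(b) = {C, ∀t.¬B} ∪ {¬A}
   apply at b: ¬A⊑B; ∀t.¬B⊑B
   open: L(b) ⊇ {B, C, ¬A, ∀t.¬B} — b ∉ A possible
2. b : B?  L(b) = {C, ∀t.¬B} ∪ {¬B}
   clash {B, ¬B} at b — b ∈ B
3. b : C?  L(b) = {C, ∀t.¬B} ∪ {¬C}
   clash {C, ¬C} at b — b ∈ C
4. Entailed for b: {B, C}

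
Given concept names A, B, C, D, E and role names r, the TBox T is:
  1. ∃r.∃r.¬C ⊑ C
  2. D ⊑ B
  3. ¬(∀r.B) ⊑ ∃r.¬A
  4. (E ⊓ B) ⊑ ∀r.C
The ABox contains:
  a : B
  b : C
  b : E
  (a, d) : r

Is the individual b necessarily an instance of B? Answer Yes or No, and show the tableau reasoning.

No

1. b : B?  L(b) = {C, E} ∪ {¬B}
   open: L(b) ⊇ {C, E, ¬B, ¬D, ∀r.B} — b ∉ B possible
2. Hence b : B: not entailed.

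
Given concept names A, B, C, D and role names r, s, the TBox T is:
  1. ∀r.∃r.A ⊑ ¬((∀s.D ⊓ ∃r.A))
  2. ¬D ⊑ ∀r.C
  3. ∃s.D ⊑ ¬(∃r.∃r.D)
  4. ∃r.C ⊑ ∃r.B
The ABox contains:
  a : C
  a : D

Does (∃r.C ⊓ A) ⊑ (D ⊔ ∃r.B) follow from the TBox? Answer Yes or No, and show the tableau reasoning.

Yes

1. (∃r.C ⊓ A) ⊑ (D ⊔ ∃r.B)  ⇔  ((∃r.C ⊓ A) ⊓ (¬D ⊓ ∀r.¬B)) unsat w.r.t. T
   all branches close; clash {B, ¬B} at an ∃-successor
2. Hence (∃r.C ⊓ A) ⊑ (D ⊔ ∃r.B): entailed.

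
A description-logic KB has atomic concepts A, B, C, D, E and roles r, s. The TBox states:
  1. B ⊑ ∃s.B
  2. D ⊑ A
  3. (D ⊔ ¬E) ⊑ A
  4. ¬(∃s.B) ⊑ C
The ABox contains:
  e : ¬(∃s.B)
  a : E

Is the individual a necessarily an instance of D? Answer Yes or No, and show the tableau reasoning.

No

1. a : D?  L(a) = {E} ∪ {¬D}
   open: L(a) ⊇ {E, ¬B, ¬D, ∃s.B} (+ ∃-successors) — a ∉ D possible
2. Hence a : D: not entailed.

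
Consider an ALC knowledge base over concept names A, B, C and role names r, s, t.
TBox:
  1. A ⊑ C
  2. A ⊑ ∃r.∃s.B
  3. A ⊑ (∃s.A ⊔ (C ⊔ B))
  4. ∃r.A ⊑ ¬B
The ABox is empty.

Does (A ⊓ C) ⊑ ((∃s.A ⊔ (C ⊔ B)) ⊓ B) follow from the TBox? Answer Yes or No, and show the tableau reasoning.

No

1. (A ⊓ C) ⊑ ((∃s.A ⊔ (C ⊔ B)) ⊓ B)  ⇔  ((A ⊓ C) ⊓ ((∀s.¬A ⊓ (¬C ⊓ ¬B)) ⊔ ¬B)) unsat w.r.t. T
   apply at x₀: A⊑∃r.∃s.B; A⊑(∃s.A ⊔ (C ⊔ B))
   open: L(x₀) ⊇ {A, C, ¬B, ∀r.¬A, ∃r.∃s.B, …} (+ ∃-successors)
2. Hence (A ⊓ C) ⊑ ((∃s.A ⊔ (C ⊔ B)) ⊓ B): not entailed.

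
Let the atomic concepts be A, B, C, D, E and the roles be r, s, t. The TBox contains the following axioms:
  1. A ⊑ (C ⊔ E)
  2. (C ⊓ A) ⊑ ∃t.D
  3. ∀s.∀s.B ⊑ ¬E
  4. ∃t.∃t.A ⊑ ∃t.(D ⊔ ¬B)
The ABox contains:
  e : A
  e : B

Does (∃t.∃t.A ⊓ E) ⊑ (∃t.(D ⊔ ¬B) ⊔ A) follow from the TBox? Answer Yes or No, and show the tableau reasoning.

1. (∃t.∃t.A ⊓ E) ⊑ (∃t.(D ⊔ ¬B) ⊔ A)  ⇔  ((∃t.∃t.A ⊓ E) ⊓ (∀t.(¬D ⊓ B) ⊓ ¬A)) unsat w.r.t. T
   all branches close; clash {E, ¬E} at x₀
2. Hence (∃t.∃t.A ⊓ E) ⊑ (∃t.(D ⊔ ¬B) ⊔ A): entailed.

Yes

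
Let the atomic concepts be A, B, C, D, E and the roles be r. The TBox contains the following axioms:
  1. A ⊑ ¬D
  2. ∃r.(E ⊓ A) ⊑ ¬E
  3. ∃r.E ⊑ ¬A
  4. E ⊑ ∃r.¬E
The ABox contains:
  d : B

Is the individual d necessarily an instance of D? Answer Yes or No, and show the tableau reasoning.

1. d : D?  L(d) = {B} ∪ {¬D}
   open: L(d) ⊇ {B, ¬D, ¬E, ∀r.¬E} — d ∉ D possible
2. Hence d : D: not entailed.

No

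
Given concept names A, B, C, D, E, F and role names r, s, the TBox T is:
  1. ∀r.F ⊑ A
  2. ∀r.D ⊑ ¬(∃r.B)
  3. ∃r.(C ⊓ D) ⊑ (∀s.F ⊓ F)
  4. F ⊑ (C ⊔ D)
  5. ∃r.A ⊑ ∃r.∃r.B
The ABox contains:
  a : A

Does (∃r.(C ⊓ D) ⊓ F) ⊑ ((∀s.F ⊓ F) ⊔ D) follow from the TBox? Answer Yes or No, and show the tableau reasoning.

1. (∃r.(C ⊓ D) ⊓ F) ⊑ ((∀s.F ⊓ F) ⊔ D)  ⇔  ((∃r.(C ⊓ D) ⊓ F) ⊓ ((∃s.¬F ⊔ ¬F) ⊓ ¬D)) unsat w.r.t. T
   all branches close; clash {D, ¬D} at x₀
2. Hence (∃r.(C ⊓ D) ⊓ F) ⊑ ((∀s.F ⊓ F) ⊔ D): entailed.

Yes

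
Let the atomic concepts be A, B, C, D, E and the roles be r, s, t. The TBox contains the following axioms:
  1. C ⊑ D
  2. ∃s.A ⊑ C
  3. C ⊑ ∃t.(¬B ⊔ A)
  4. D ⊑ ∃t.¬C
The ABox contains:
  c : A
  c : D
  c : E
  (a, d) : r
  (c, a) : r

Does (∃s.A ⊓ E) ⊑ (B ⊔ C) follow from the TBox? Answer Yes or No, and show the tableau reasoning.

Yes

1. (∃s.A ⊓ E) ⊑ (B ⊔ C)  ⇔  ((∃s.A ⊓ E) ⊓ (¬B ⊓ ¬C)) unsat w.r.t. T
   all branches close; clash {C, ¬C} at x₀
2. Hence (∃s.A ⊓ E) ⊑ (B ⊔ C): entailed.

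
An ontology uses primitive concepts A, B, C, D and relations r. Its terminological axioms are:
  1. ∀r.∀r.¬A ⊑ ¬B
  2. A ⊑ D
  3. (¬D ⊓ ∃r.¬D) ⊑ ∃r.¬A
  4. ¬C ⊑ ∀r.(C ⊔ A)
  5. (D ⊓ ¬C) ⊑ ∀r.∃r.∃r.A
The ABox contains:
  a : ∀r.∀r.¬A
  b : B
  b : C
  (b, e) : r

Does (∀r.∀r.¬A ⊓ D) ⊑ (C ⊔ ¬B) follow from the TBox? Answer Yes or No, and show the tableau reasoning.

Yes

1. (∀r.∀r.¬A ⊓ D) ⊑ (C ⊔ ¬B)  ⇔  ((∀r.∀r.¬A ⊓ D) ⊓ (¬C ⊓ B)) unsat w.r.t. T
   all branches close; clash {B, ¬B} at x₀
2. Hence (∀r.∀r.¬A ⊓ D) ⊑ (C ⊔ ¬B): entailed.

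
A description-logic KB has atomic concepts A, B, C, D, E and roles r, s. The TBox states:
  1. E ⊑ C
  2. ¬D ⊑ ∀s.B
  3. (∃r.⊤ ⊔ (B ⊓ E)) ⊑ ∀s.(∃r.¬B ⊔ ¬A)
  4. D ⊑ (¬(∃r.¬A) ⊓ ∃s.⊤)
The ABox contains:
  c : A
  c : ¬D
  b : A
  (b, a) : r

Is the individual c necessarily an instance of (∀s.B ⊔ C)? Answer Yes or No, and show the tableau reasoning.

Yes

1. c : (∀s.B ⊔ C)?  L(c) = {A, ¬D} ∪ {(∃s.¬B ⊓ ¬C)}
   clash {C, ¬C} at c — c ∈ (∀s.B ⊔ C)
2. Hence c : (∀s.B ⊔ C): entailed.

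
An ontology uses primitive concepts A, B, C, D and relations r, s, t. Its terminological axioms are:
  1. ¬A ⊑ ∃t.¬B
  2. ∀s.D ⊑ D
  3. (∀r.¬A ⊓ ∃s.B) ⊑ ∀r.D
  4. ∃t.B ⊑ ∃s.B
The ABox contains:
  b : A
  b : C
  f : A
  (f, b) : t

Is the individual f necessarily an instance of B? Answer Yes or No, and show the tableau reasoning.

No

1. f : B?  L(f) = {A} ∪ {¬B}
   open: L(f) ⊇ {A, ¬B, ∀t.¬B, ∃r.A, ∃s.¬D} (+ ∃-successors) — f ∉ B possible
2. Hence f : B: not entailed.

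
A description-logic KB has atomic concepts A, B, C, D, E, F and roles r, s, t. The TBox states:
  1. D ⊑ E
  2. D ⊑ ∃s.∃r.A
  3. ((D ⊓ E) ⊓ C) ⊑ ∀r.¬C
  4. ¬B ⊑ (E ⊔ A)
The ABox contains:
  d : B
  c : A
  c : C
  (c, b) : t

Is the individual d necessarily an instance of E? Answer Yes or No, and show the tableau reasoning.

No

1. d : E?  L(d) = {B} ∪ {¬E}
   open: L(d) ⊇ {B, ¬D, ¬E} — d ∉ E possible
2. Hence d : E: not entailed.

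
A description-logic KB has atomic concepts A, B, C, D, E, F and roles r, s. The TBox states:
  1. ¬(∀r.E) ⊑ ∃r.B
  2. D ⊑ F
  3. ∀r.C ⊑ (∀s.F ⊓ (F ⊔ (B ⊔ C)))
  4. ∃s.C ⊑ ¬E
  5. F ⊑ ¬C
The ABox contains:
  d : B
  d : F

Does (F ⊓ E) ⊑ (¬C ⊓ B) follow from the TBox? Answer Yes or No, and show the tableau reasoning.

No

1. (F ⊓ E) ⊑ (¬C ⊓ B)  ⇔  ((F ⊓ E) ⊓ (C ⊔ ¬B)) unsat w.r.t. T
   apply at x₀: F⊑¬C
   open: L(x₀) ⊇ {E, F, ¬B, ¬C, ∀r.E, …} (+ ∃-successors)
2. Hence (F ⊓ E) ⊑ (¬C ⊓ B): not entailed.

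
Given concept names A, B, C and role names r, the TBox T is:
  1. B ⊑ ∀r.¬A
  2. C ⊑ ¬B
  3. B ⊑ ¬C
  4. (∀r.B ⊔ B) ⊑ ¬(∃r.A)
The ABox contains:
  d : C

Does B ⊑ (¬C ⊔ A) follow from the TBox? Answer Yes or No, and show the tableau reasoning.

Yes

1. B ⊑ (¬C ⊔ A)  ⇔  (B ⊓ (C ⊓ ¬A)) unsat w.r.t. T
   all branches close; clash {C, ¬C} at x₀
2. Hence B ⊑ (¬C ⊔ A): entailed.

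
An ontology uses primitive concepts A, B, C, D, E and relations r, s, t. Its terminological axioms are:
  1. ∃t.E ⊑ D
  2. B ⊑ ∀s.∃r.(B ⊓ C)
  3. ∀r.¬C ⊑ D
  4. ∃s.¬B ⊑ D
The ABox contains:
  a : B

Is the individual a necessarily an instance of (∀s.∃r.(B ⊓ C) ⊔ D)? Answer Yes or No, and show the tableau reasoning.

Yes

1. a : (∀s.∃r.(B ⊓ C) ⊔ D)?  L(a) = {B} ∪ {(∃s.∀r.(¬B ⊔ ¬C) ⊓ ¬D)}
   clash {D, ¬D} at a — a ∈ (∀s.∃r.(B ⊓ C) ⊔ D)
2. Hence a : (∀s.∃r.(B ⊓ C) ⊔ D): entailed.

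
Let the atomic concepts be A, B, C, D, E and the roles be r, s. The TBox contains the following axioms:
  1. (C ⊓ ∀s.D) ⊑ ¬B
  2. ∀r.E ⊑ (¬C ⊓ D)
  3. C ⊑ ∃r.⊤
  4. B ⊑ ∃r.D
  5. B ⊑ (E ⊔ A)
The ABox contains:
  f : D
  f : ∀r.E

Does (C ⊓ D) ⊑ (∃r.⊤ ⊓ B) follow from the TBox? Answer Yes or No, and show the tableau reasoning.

No

1. (C ⊓ D) ⊑ (∃r.⊤ ⊓ B)  ⇔  ((C ⊓ D) ⊓ (∀r.⊥ ⊔ ¬B)) unsat w.r.t. T
   apply at x₀: C⊑∃r.⊤
   open: L(x₀) ⊇ {C, D, ¬B, ∃r.¬E, ∃r.⊤} (+ ∃-successors)
2. Hence (C ⊓ D) ⊑ (∃r.⊤ ⊓ B): not entailed.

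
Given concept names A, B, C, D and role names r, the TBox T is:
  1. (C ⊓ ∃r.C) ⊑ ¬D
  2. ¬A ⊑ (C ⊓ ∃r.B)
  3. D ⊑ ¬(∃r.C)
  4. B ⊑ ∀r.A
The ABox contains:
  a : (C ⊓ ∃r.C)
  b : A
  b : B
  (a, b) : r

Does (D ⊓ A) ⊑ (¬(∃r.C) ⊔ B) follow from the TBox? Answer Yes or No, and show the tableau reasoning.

Yes

1. (D ⊓ A) ⊑ (¬(∃r.C) ⊔ B)  ⇔  ((D ⊓ A) ⊓ (∃r.C ⊓ ¬B)) unsat w.r.t. T
   all branches close; clash {D, ¬D} at x₀
2. Hence (D ⊓ A) ⊑ (¬(∃r.C) ⊔ B): entailed.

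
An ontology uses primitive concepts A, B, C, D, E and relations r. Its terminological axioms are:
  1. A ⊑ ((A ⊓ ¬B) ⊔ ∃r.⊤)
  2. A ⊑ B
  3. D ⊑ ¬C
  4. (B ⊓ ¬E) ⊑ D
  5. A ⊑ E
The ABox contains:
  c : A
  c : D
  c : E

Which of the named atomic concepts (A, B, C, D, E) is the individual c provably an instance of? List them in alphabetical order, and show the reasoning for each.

{A, B, D, E}

1. c : A?  L(c) = {A, D, E} ∪ {¬A}
   clash {A, ¬A} at c — c ∈ A
2. c : B?  L(c) = {A, D, E} ∪ {¬B}
   clash {B, ¬B} at c — c ∈ B
3. c : C?  L(c) = {A, D, E} ∪ {¬C}
   apply at c: A⊑((A ⊓ ¬B) ⊔ ∃r.⊤); A⊑B
   open: L(c) ⊇ {A, B, D, E, ¬C, …} (+ ∃-successors) — c ∉ C possible
4. c : D?  L(c) = {A, D, E} ∪ {¬D}
   clash {D, ¬D} at c — c ∈ D
5. c : E?  L(c) = {A, D, E} ∪ {¬E}
   clash {E, ¬E} at c — c ∈ E
6. Entailed for c: {A, B, D, E}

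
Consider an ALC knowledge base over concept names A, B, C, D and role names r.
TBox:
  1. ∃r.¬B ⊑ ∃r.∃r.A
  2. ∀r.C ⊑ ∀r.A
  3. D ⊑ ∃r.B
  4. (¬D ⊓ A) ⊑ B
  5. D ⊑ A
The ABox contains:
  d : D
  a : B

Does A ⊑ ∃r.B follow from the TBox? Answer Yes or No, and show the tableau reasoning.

1. A ⊑ ∃r.B  ⇔  (A ⊓ ∀r.¬B) unsat w.r.t. T
   open: L(x₀) ⊇ {A, B, ¬D, ∀r.A, ∀r.B, …}
2. Hence A ⊑ ∃r.B: not entailed.

No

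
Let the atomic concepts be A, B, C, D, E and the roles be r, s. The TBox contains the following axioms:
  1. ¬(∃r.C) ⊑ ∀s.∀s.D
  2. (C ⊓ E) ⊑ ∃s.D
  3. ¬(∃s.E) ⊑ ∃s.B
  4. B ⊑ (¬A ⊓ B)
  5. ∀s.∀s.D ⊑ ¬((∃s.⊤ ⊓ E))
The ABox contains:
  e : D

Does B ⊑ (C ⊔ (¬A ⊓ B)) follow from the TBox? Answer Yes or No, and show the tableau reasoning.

1. B ⊑ (C ⊔ (¬A ⊓ B))  ⇔  (B ⊓ (¬C ⊓ (A ⊔ ¬B))) unsat w.r.t. T
   all branches close; clash {B, ¬B} at x₀
2. Hence B ⊑ (C ⊔ (¬A ⊓ B)): entailed.

Yes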